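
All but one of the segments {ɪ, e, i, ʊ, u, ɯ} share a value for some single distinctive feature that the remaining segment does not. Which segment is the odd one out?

e

/ɯ, u, i, ʊ, ɪ/ are all [+high], but /e/ (mid front unrounded tense vowel) is [-high]. No other single segment can be removed to leave a set sharing one feature value that the removed segment lacks, so /e/ is the odd one out.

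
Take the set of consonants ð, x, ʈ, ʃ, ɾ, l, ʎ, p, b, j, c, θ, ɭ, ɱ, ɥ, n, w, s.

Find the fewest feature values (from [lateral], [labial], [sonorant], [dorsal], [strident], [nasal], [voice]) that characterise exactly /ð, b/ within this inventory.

[-sonorant, +voice]

/ð, b/ are all [-sonorant], [+voice], and no other segment in the inventory matches both values. Dropping any one of them over-generates: [+voice] alone would also admit /ɾ, l, ʎ, j, …/; [-sonorant] alone would also admit /x, ʈ, ʃ, p, …/. No other single listed feature picks out exactly this set either, so fewer than two features will not do.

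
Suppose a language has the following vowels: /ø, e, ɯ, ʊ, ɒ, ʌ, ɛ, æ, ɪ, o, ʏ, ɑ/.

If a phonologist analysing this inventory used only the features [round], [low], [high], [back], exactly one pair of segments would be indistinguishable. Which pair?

e, ɛ

Both /e/ and /ɛ/ are [−round], [−low], [−high], [−back]. Since the list omits [tense] — which does distinguish the mid front unrounded tense vowel from the mid front unrounded lax vowel — this pair collapses; all other pairs remain distinct.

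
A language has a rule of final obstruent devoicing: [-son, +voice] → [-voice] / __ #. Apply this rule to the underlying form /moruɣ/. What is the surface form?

/ɣ/ satisfies [-son, +voice] and sits in __ #. The [-voice] counterpart of the voiced velar fricative is /x/. Other segments in /moruɣ/ either fail the structural description or are not in the environment, so the surface form is [morux].

[morux]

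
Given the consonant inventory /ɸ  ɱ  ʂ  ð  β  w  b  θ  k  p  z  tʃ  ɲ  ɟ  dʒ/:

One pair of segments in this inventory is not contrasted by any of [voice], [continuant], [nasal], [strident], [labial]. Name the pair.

w, β

On the given features, /w/ and /β/ have an identical profile: [+voice], [+continuant], [-nasal], [-strident], [+labial]. No other two segments in the inventory coincide on all 5 features. (They do differ in [sonorant], [round] and [dorsal], which are not among the given features.)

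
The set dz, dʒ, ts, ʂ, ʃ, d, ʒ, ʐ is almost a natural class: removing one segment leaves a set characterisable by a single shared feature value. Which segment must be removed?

d

The remaining segments after removing /d/ share [+strident]; /d/ (voiced alveolar stop) is [−strident]. For every other candidate removal, the leftover set fails to share any single feature value that the removed segment lacks.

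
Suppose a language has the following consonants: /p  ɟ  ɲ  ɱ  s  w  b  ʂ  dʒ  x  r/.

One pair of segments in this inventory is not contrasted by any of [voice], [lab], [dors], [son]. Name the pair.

s, ʂ

Both /s/ and /ʂ/ are [−voice], [−labial], [−dorsal], [−sonorant]. Since the list omits [anterior] — which does distinguish the voiceless alveolar fricative from the voiceless retroflex fricative — this pair collapses; all other pairs remain distinct.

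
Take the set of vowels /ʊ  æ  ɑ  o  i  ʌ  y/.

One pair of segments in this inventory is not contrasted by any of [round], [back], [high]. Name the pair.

Both /ɑ/ and /ʌ/ are [−round], [+back], [−high]. Since the list omits [low] — which does distinguish the low back unrounded vowel from the mid back unrounded lax vowel — this pair collapses; all other pairs remain distinct.

ɑ, ʌ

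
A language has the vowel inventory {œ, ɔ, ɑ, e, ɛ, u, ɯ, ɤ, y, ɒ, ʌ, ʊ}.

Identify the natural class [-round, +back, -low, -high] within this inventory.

Checking each segment against [-round], [+back], [-low], [-high]: /ɤ/ (mid back unrounded tense vowel), /ʌ/ (mid back unrounded lax vowel) satisfy every feature; every other segment in the inventory fails at least one.

ɤ, ʌ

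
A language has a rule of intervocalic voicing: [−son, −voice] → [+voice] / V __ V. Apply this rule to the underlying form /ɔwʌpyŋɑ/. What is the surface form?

[ɔwʌbyŋɑ]

Only /p/ occurs between two vowels (/ʌ/ __ /y/) and matches the structural description. It is a voiceless bilabial stop, so [−son, −voice] holds; changing it to [+voice] with all other features held fixed yields /b/ (voiced bilabial stop). No other segment meets both the structural description and the environment, so the output is [ɔwʌbyŋɑ].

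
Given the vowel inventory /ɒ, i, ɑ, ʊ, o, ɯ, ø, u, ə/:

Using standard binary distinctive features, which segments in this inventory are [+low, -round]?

Checking each segment against [+low], [-round]: /ɑ/ (low back unrounded vowel) satisfies every feature; every other segment in the inventory fails at least one.

ɑ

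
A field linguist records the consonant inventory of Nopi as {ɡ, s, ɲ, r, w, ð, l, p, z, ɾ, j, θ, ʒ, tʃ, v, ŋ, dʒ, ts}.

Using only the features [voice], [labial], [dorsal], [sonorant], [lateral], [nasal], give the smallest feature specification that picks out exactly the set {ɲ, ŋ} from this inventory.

[+nasal]

/ɲ, ŋ/ are exactly the [+nasal] segments in the inventory, so a single feature suffices.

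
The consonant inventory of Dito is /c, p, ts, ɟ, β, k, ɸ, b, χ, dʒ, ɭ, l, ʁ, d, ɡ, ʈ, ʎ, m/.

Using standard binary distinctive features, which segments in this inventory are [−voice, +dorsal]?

c, k, χ

Checking each segment against [−voice], [+dorsal]: /c/ (voiceless palatal stop), /k/ (voiceless velar stop), /χ/ (voiceless uvular fricative) satisfy every feature; every other segment in the inventory fails at least one.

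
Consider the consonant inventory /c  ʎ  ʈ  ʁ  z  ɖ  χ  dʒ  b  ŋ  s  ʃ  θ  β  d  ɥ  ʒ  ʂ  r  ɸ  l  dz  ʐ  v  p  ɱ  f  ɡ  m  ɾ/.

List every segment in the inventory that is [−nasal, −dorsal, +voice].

Checking each segment against [−nasal], [−dorsal], [+voice]: /z/ (voiced alveolar fricative), /ɖ/ (voiced retroflex stop), /dʒ/ (voiced postalveolar affricate), /b/ (voiced bilabial stop), /β/ (voiced bilabial fricative), /d/ (voiced alveolar stop), among others, satisfy every feature; every other segment in the inventory fails at least one.

z, ɖ, dʒ, b, β, d, ʒ, r, l, dz, ʐ, v, ɾ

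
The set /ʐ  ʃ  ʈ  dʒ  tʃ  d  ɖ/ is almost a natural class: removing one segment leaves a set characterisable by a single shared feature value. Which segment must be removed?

d

The remaining segments after removing /d/ share [−anterior]; /d/ (voiced alveolar stop) is [+anterior]. For every other candidate removal, the leftover set fails to share any single feature value that the removed segment lacks.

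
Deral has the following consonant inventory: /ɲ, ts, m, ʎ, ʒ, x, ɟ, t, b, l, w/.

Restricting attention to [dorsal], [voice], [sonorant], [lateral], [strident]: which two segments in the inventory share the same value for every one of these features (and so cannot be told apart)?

ɲ, w

Both /ɲ/ and /w/ are [+dorsal], [+voice], [+sonorant], [-lateral], [-strident]. Since the list omits [nasal], [continuant], [labial], [round] and [back] — which do distinguish the palatal nasal from the labial-velar glide — this pair collapses; all other pairs remain distinct.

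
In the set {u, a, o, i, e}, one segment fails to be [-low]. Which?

a

/o, u, e, i/ are all [-low]; /a/ (low unrounded vowel) is [+low].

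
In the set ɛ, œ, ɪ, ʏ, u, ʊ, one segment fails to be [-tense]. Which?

u

Every segment except /u/ is [-tense]. /u/ (high back rounded tense vowel) is [+tense], so it is the exception.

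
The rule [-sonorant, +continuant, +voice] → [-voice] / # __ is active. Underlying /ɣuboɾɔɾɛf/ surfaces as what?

/ɣ/ satisfies [-sonorant, +continuant, +voice] and sits in # __. The [-voice] counterpart of the voiced velar fricative is /x/. Other segments in /ɣuboɾɔɾɛf/ either fail the structural description or are not in the environment, so the surface form is [xuboɾɔɾɛf].

[xuboɾɔɾɛf]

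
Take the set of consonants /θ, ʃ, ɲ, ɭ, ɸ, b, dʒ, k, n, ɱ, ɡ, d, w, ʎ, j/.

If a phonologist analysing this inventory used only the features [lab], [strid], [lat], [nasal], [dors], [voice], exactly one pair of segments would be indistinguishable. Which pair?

j, ɡ

/j/ (palatal glide) and /ɡ/ (voiced velar stop) are both [−labial], [−strident], [−lateral], [−nasal], [+dorsal], [+voice], so none of the listed features separates them. (They do differ in [sonorant], [continuant] and [back], which are not among the given features.) Every other pair in the inventory differs on at least one listed feature.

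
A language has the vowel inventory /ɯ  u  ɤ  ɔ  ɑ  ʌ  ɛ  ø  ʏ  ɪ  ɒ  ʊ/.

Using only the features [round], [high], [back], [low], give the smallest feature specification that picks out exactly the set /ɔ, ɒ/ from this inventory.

Every target segment is [−high], [+back], [+round]; each remaining inventory member fails at least one of these. Each conjunct is needed — [+back, +round] alone would also admit /u, ʊ/; [−high, +round] alone would also admit /ø/; [−high, +back] alone would also admit /ɤ, ɑ, ʌ/ — and no other combination of two listed features has exactly this extension, so three is the minimum.

[−high, +back, +round]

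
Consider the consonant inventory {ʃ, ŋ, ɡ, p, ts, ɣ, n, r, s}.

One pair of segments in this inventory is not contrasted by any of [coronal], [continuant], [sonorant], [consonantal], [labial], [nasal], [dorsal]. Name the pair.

On the given features, /s/ and /ʃ/ have an identical profile: [+coronal], [+continuant], [-sonorant], [+consonantal], [-labial], [-nasal], [-dorsal]. No other two segments in the inventory coincide on all 7 features. (They do differ in [anterior] and [distributed], which are not among the given features.)

s, ʃ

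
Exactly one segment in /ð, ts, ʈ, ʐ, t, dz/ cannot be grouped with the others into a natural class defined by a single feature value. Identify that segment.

[distributed] groups all but one: /ts, ʈ, t, ʐ, dz/ share [−distributed] while /ð/ (voiced dental fricative) alone is [+distributed]. Removing any other segment would not leave a single-feature class that excludes it.

ð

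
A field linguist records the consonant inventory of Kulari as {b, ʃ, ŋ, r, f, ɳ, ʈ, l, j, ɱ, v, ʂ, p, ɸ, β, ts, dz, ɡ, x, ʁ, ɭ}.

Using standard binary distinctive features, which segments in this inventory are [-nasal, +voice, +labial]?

b, v, β

Eliminate segments failing any feature: /ʃ, f, ʈ, ʂ, p, ɸ, ts, x/ are [-voice]; /ŋ, ɳ, ɱ/ are [+nasal]; /r, l, j, dz, ɡ, ʁ, ɭ/ are [-labial]. The remaining /b, v, β/ satisfy [-nasal], [+voice], [+labial].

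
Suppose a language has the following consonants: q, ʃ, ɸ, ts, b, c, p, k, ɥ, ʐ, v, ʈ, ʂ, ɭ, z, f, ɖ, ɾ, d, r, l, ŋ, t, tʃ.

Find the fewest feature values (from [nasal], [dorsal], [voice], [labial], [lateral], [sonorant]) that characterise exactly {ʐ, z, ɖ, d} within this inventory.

/ʐ, z, ɖ, d/ are all [−sonorant], [+voice], [−labial], and no other segment in the inventory matches all three values. Dropping any one of them over-generates: [+voice, −labial] alone would also admit /ɭ, ɾ, r, l, …/; [−sonorant, −labial] alone would also admit /q, ʃ, ts, c, …/; [−sonorant, +voice] alone would also admit /b, v/. No other combination of two listed features picks out exactly this set either, so fewer than three features will not do.

[−sonorant, +voice, −labial]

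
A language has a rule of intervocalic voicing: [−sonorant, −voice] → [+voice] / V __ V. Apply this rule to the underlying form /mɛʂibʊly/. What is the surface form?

/ʂ/ satisfies [−sonorant, −voice] and sits in V __ V. The [+voice] counterpart of the voiceless retroflex fricative is /ʐ/. Other segments in /mɛʂibʊly/ either fail the structural description or are not in the environment, so the surface form is [mɛʐibʊly].

[mɛʐibʊly]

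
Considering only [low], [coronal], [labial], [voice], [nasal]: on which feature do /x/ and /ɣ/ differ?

[voice]

The two segments share [-low], [-coronal], [-labial], [-nasal]. The only feature from the list on which they differ: /x/ is [-voice] while /ɣ/ is [+voice].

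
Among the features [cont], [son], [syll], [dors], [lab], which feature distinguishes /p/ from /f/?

/p/ is the voiceless bilabial stop and /f/ is the voiceless labiodental fricative. Both are [-sonorant], [-syllabic], [-dorsal], [+labial]. /p/ is [-continuant] while /f/ is [+continuant], so the distinguishing feature is [continuant].

[continuant]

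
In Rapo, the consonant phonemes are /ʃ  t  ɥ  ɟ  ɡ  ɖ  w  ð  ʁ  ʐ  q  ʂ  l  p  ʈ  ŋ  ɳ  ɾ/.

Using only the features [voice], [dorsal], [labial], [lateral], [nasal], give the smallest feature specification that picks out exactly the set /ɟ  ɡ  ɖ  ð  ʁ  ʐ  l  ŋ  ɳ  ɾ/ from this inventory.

/ɟ, ɡ, ɖ, ð, ʁ, ʐ, l, ŋ, ɳ, ɾ/ are all [+voice], [−labial], and no other segment in the inventory matches both values. Dropping any one of them over-generates: [−labial] alone would also admit /ʃ, t, q, ʂ, …/; [+voice] alone would also admit /ɥ, w/. No other single listed feature picks out exactly this set either, so fewer than two features will not do.

[+voice, −labial]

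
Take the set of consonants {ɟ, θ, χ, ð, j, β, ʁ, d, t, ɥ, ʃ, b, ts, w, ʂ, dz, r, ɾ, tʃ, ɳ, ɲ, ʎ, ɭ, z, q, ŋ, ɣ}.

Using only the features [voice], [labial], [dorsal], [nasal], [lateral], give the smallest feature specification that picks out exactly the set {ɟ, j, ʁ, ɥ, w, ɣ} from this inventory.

[+voice, -nasal, -lateral, +dorsal]

Every target segment is [+voice], [-nasal], [-lateral], [+dorsal]; each remaining inventory member fails at least one of these. Each conjunct is needed — [-nasal, -lateral, +dorsal] alone would also admit /χ, q/; [+voice, -lateral, +dorsal] alone would also admit /ɲ, ŋ/; [+voice, -nasal, +dorsal] alone would also admit /ʎ/; [+voice, -nasal, -lateral] alone would also admit /ð, β, d, b, …/ — and no other combination of three listed features has exactly this extension, so four is the minimum.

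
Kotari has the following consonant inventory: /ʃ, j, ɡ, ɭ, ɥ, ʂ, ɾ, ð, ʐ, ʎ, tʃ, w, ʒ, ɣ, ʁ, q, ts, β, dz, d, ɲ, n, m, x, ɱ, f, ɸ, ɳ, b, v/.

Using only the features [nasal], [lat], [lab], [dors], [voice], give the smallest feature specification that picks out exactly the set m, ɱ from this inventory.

/m, ɱ/ are all [+nasal], [+labial], and no other segment in the inventory matches both values. Dropping any one of them over-generates: [+labial] alone would also admit /ɥ, w, β, f, …/; [+nasal] alone would also admit /ɲ, n, ɳ/. No other single listed feature picks out exactly this set either, so fewer than two features will not do.

[+nasal, +lab]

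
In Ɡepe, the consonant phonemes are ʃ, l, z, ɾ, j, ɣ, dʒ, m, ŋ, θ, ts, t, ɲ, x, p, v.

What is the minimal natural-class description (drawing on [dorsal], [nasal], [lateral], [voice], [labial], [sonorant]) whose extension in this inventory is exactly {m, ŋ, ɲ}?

[+nasal]

The target set is precisely the extension of [+nasal] in this inventory.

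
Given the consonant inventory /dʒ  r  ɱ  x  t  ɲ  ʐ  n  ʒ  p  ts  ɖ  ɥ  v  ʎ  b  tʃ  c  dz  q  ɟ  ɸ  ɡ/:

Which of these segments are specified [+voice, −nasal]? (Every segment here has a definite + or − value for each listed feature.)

dʒ, r, ʐ, ʒ, ɖ, ɥ, v, ʎ, b, dz, ɟ, ɡ

Checking each segment against [+voice], [−nasal]: /dʒ/ (voiced postalveolar affricate), /r/ (alveolar trill), /ʐ/ (voiced retroflex fricative), /ʒ/ (voiced postalveolar fricative), /ɖ/ (voiced retroflex stop), /ɥ/ (labial-palatal glide), among others, satisfy every feature; every other segment in the inventory fails at least one.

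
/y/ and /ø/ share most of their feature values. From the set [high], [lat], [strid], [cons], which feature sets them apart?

[high]

The two segments share [−lateral], [−strident], [−consonantal]. The only feature from the list on which they differ: /y/ is [+high] while /ø/ is [−high].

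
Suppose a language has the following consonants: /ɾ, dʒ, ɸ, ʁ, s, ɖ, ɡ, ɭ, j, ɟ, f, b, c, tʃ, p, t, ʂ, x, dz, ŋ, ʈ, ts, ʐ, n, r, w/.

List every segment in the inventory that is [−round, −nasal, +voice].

Among the inventory, the [−round] segments are /ɾ, dʒ, ɸ, ʁ, s, ɖ, ɡ, ɭ, j, ɟ, f, b, c, tʃ, p, t, ʂ, x, dz, ŋ, ʈ, ts, ʐ, n, r/.
Among these, [−nasal] gives /ɾ, dʒ, ɸ, ʁ, s, ɖ, ɡ, ɭ, j, ɟ, f, b, c, tʃ, p, t, ʂ, x, dz, ʈ, ts, ʐ, r/.
Then [+voice] leaves /ɾ, dʒ, ʁ, ɖ, ɡ, ɭ, j, ɟ, b, dz, ʐ, r/.

ɾ, dʒ, ʁ, ɖ, ɡ, ɭ, j, ɟ, b, dz, ʐ, r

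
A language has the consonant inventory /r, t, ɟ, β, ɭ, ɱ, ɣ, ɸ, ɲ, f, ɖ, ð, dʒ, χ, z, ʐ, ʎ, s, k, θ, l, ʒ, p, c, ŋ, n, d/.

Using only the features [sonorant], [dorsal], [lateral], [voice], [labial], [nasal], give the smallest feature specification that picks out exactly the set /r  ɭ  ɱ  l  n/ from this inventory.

[+sonorant, −dorsal]

The class [+sonorant], [−dorsal] has exactly /r, ɭ, ɱ, l, n/ as its extension in this inventory. No smaller conjunction from the listed features achieves this: [−dorsal] alone would also admit /t, β, ɸ, f, …/; [+sonorant] alone would also admit /ɲ, ʎ, ŋ/; and checking the remaining single features turns up none with this extension.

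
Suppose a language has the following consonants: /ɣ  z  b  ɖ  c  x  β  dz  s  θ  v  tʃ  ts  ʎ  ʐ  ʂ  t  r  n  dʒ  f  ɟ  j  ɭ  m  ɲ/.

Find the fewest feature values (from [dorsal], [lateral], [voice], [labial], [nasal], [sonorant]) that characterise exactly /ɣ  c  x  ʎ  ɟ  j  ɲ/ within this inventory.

[+dorsal]

Every target segment is [+dorsal] and no other inventory member is, so one feature is enough.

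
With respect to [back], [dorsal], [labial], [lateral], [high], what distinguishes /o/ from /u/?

[high]

The two segments share [+back], [+dorsal], [+labial], [-lateral]. The only feature from the list on which they differ: /o/ is [-high] while /u/ is [+high].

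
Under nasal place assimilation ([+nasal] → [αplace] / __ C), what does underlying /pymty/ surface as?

The only nasal preceding a consonant is /m/ before /t/. /t/ is [+coronal], so /m/ → /n/, giving [pynty].

[pynty]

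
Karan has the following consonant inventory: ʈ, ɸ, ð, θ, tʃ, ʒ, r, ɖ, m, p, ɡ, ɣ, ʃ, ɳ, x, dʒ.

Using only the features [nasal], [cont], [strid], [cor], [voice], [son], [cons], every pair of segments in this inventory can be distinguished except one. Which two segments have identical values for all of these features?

x, ɸ

On the given features, /x/ and /ɸ/ have an identical profile: [−nasal], [+continuant], [−strident], [−coronal], [−voice], [−sonorant], [+consonantal]. No other two segments in the inventory coincide on all 7 features. (They do differ in [labial] and [dorsal], which are not among the given features.)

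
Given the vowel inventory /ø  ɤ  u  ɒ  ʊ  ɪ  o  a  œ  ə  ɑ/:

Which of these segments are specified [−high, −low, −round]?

Eliminate segments failing any feature: /ø, o, œ/ are [+round]; /u, ʊ, ɪ/ are [+high]; /ɒ, a, ɑ/ are [+low]. The remaining /ɤ, ə/ satisfy [−high], [−low], [−round].

ɤ, ə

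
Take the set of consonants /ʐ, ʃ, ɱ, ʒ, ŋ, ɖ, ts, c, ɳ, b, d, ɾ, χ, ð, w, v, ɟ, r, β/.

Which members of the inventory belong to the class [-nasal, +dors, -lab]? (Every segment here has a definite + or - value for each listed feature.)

c, χ, ɟ

First, the [-nasal] segments are /ʐ, ʃ, ʒ, ɖ, ts, c, b, d, ɾ, χ, ð, w, v, ɟ, r, β/.
Of those, [+dorsal] gives /c, χ, w, ɟ/.
Then [-labial] leaves /c, χ, ɟ/.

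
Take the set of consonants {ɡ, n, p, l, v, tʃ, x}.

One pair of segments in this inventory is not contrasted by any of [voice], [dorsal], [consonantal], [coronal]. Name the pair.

/n/ (alveolar nasal) and /l/ (alveolar lateral approximant) are both [+voice], [−dorsal], [+consonantal], [+coronal], so none of the listed features separates them. (They do differ in [nasal] and [lateral], which are not among the given features.) Every other pair in the inventory differs on at least one listed feature.

n, l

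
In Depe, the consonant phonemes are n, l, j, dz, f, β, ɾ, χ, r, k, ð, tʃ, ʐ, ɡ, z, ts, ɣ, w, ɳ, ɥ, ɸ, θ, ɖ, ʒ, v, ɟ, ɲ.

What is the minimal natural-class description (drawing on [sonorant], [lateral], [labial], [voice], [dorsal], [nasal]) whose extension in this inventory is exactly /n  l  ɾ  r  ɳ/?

[+sonorant, −dorsal]

The class [+sonorant], [−dorsal] has exactly /n, l, ɾ, r, ɳ/ as its extension in this inventory. No smaller conjunction from the listed features achieves this: [−dorsal] alone would also admit /dz, f, β, ð, …/; [+sonorant] alone would also admit /j, w, ɥ, ɲ/; and checking the remaining single features turns up none with this extension.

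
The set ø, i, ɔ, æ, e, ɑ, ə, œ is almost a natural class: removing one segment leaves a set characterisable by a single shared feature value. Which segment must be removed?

i

[high] groups all but one: /ə, æ, ɔ, œ, ɑ, e, ø/ share [−high] while /i/ (high front unrounded tense vowel) alone is [+high]. Removing any other segment would not leave a single-feature class that excludes it.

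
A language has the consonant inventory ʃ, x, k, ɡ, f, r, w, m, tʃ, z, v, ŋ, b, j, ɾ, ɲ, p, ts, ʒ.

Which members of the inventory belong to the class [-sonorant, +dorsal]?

x, k, ɡ

Checking each segment against [-sonorant], [+dorsal]: /x/ (voiceless velar fricative), /k/ (voiceless velar stop), /ɡ/ (voiced velar stop) satisfy every feature; every other segment in the inventory fails at least one.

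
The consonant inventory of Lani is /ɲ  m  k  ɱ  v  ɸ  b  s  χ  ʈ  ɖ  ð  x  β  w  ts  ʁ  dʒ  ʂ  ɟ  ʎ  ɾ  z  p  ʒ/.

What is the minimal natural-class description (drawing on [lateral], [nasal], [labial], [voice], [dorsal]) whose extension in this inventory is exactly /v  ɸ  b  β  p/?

/v, ɸ, b, β, p/ are all [−nasal], [+labial], [−dorsal], and no other segment in the inventory matches all three values. Dropping any one of them over-generates: [+labial, −dorsal] alone would also admit /m, ɱ/; [−nasal, −dorsal] alone would also admit /s, ʈ, ɖ, ð, …/; [−nasal, +labial] alone would also admit /w/. No other combination of two listed features picks out exactly this set either, so fewer than three features will not do.

[−nasal, +labial, −dorsal]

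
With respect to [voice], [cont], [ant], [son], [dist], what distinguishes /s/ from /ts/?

The two segments share [−voice], [+anterior], [−sonorant], [−distributed]. The only feature from the list on which they differ: /s/ is [+continuant] while /ts/ is [−continuant].

[continuant]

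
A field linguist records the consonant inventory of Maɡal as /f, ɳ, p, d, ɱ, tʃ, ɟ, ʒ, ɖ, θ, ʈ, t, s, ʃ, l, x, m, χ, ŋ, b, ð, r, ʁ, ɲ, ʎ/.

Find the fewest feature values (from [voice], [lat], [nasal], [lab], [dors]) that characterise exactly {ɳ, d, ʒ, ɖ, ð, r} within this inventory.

Every target segment is [+voice], [−lateral], [−labial], [−dorsal]; each remaining inventory member fails at least one of these. Each conjunct is needed — [−lateral, −labial, −dorsal] alone would also admit /tʃ, θ, ʈ, t, …/; [+voice, −labial, −dorsal] alone would also admit /l/; [+voice, −lateral, −dorsal] alone would also admit /ɱ, m, b/; [+voice, −lateral, −labial] alone would also admit /ɟ, ŋ, ʁ, ɲ/ — and no other combination of three listed features has exactly this extension, so four is the minimum.

[+voice, −lat, −lab, −dors]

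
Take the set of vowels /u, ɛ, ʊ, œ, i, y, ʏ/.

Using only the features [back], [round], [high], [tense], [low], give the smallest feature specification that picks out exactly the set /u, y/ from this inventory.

[+round, +tense]

/u, y/ are all [+round], [+tense], and no other segment in the inventory matches both values. Dropping any one of them over-generates: [+tense] alone would also admit /i/; [+round] alone would also admit /ʊ, œ, ʏ/. No other single listed feature picks out exactly this set either, so fewer than two features will not do.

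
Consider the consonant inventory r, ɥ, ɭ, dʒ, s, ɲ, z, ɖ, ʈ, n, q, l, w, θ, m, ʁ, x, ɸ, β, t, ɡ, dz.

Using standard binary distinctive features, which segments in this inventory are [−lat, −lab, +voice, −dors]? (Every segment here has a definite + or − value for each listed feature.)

r, dʒ, z, ɖ, n, dz

The [−lateral] segments are /r, ɥ, dʒ, s, ɲ, z, ɖ, ʈ, n, q, w, θ, m, ʁ, x, ɸ, β, t, ɡ, dz/.
Then [−labial] gives /r, dʒ, s, ɲ, z, ɖ, ʈ, n, q, θ, ʁ, x, t, ɡ, dz/.
Of those, [+voice] gives /r, dʒ, ɲ, z, ɖ, n, ʁ, ɡ, dz/.
Then [−dorsal] leaves /r, dʒ, z, ɖ, n, dz/.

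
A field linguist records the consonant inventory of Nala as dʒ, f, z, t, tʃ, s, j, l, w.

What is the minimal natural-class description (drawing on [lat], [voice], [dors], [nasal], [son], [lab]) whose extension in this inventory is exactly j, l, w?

[+son]

The target set is precisely the extension of [+sonorant] in this inventory.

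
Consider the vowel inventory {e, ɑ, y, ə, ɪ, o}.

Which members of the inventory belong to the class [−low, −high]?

The [−low] segments are /e, y, ə, ɪ, o/.
Among these, [−high] leaves /e, ə, o/.

e, ə, o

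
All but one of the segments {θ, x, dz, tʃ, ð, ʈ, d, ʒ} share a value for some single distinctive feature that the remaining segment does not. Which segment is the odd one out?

x

The remaining segments after removing /x/ share [+coronal]; /x/ (voiceless velar fricative) is [−coronal]. For every other candidate removal, the leftover set fails to share any single feature value that the removed segment lacks.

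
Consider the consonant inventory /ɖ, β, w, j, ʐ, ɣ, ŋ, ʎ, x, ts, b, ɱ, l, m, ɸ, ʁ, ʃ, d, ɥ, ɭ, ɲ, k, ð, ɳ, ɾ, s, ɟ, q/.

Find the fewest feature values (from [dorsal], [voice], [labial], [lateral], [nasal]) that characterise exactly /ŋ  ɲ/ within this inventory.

[+nasal, +dorsal]

/ŋ, ɲ/ are all [+nasal], [+dorsal], and no other segment in the inventory matches both values. Dropping any one of them over-generates: [+dorsal] alone would also admit /w, j, ɣ, ʎ, …/; [+nasal] alone would also admit /ɱ, m, ɳ/. No other single listed feature picks out exactly this set either, so fewer than two features will not do.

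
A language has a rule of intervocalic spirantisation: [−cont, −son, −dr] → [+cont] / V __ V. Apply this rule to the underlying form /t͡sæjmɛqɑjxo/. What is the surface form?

[t͡sæjmɛχɑjxo]

/q/ satisfies [−cont, −son, −dr] and sits in V __ V. The [+continuant] counterpart of the voiceless uvular stop is /χ/. Other segments in /t͡sæjmɛqɑjxo/ either fail the structural description or are not in the environment, so the surface form is [t͡sæjmɛχɑjxo].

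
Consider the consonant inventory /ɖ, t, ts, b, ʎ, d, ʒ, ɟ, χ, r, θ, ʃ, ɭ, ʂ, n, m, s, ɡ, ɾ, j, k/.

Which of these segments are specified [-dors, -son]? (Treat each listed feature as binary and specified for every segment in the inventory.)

Among the inventory, the [-dorsal] segments are /ɖ, t, ts, b, d, ʒ, r, θ, ʃ, ɭ, ʂ, n, m, s, ɾ/.
Within that set, [-sonorant] leaves /ɖ, t, ts, b, d, ʒ, θ, ʃ, ʂ, s/.

ɖ, t, ts, b, d, ʒ, θ, ʃ, ʂ, s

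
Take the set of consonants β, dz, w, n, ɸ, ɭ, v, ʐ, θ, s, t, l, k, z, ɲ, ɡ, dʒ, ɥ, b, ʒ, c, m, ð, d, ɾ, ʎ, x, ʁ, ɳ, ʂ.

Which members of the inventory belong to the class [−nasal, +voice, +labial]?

β, w, v, ɥ, b

Among the inventory, the [−nasal] segments are /β, dz, w, ɸ, ɭ, v, ʐ, θ, s, t, l, k, z, ɡ, dʒ, ɥ, b, ʒ, c, ð, d, ɾ, ʎ, x, ʁ, ʂ/.
Among these, [+voice] gives /β, dz, w, ɭ, v, ʐ, l, z, ɡ, dʒ, ɥ, b, ʒ, ð, d, ɾ, ʎ, ʁ/.
Of those, [+labial] leaves /β, w, v, ɥ, b/.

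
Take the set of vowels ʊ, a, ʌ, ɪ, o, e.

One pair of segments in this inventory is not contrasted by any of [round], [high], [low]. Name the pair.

e, ʌ

/e/ (mid front unrounded tense vowel) and /ʌ/ (mid back unrounded lax vowel) are both [-round], [-high], [-low], so none of the listed features separates them. (They do differ in [back] and [tense], which are not among the given features.) Every other pair in the inventory differs on at least one listed feature.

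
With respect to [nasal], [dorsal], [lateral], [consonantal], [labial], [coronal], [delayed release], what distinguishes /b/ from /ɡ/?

[labial], [dorsal]

The two segments share [−nasal], [−lateral], [+consonantal], [−coronal], [−delayed release]. The only features from the list on which they differ: /b/ is [+labial] while /ɡ/ is [−labial]; /b/ is [−dorsal] while /ɡ/ is [+dorsal].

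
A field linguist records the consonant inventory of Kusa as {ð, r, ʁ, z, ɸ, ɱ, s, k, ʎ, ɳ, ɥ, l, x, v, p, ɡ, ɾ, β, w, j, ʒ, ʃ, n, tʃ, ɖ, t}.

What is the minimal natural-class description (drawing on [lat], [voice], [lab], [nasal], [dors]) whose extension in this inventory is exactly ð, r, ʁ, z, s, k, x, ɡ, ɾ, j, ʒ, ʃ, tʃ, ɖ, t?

[−nasal, −lat, −lab]

/ð, r, ʁ, z, s, k, x, ɡ, ɾ, j, ʒ, ʃ, tʃ, ɖ, t/ are all [−nasal], [−lateral], [−labial], and no other segment in the inventory matches all three values. Dropping any one of them over-generates: [−lateral, −labial] alone would also admit /ɳ, n/; [−nasal, −labial] alone would also admit /ʎ, l/; [−nasal, −lateral] alone would also admit /ɸ, ɥ, v, p, …/. No other combination of two listed features picks out exactly this set either, so fewer than three features will not do.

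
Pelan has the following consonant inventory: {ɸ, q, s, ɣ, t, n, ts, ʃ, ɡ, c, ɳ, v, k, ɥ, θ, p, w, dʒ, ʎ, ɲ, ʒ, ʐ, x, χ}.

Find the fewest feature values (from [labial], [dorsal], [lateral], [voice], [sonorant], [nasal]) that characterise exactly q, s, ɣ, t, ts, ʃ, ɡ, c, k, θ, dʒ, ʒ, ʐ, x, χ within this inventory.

[−sonorant, −labial]

Every target segment is [−sonorant], [−labial]; each remaining inventory member fails at least one of these. Each conjunct is needed — [−labial] alone would also admit /n, ɳ, ʎ, ɲ/; [−sonorant] alone would also admit /ɸ, v, p/ — and no other single listed feature has exactly this extension, so two is the minimum.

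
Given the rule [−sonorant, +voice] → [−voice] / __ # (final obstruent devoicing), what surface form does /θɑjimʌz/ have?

[θɑjimʌs]

The only segment in the rule's environment that also matches [−sonorant, +voice] is /z/. Applying [−voice] turns the voiced alveolar fricative into /s/ (voiceless alveolar fricative), giving [θɑjimʌs].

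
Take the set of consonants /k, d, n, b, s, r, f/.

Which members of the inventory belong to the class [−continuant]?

The feature [continuant] marks segments produced without complete oral closure. In this inventory /k, d, n, b/ lack that property, so they are [−continuant]; /s, r, f/ are [+continuant].

k, d, n, b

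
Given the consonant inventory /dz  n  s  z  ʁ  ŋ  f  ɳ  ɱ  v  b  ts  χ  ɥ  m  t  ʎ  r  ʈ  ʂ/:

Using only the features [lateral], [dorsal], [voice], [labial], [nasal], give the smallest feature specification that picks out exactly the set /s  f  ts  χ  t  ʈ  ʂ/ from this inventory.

/s, f, ts, χ, t, ʈ, ʂ/ are exactly the [−voice] segments in the inventory, so a single feature suffices.

[−voice]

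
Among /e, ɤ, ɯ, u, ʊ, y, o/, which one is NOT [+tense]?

ʊ

/ʊ/ is the high back rounded lax vowel, which is [−tense]; the rest — /y, e, ɯ, o, ɤ, u/ — are [+tense].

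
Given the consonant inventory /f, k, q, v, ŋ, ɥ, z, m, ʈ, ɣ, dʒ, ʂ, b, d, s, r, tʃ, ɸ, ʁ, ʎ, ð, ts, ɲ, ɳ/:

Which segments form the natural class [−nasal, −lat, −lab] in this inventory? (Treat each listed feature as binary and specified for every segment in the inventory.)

k, q, z, ʈ, ɣ, dʒ, ʂ, d, s, r, tʃ, ʁ, ð, ts

Checking each segment against [−nasal], [−lateral], [−labial]: /k/ (voiceless velar stop), /q/ (voiceless uvular stop), /z/ (voiced alveolar fricative), /ʈ/ (voiceless retroflex stop), /ɣ/ (voiced velar fricative), /dʒ/ (voiced postalveolar affricate), among others, satisfy every feature; every other segment in the inventory fails at least one.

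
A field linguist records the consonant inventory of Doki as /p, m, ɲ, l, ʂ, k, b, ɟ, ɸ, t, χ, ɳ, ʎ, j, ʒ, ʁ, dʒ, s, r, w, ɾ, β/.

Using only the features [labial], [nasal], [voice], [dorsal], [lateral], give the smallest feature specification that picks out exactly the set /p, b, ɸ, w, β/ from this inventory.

[-nasal, +labial]

/p, b, ɸ, w, β/ are all [-nasal], [+labial], and no other segment in the inventory matches both values. Dropping any one of them over-generates: [+labial] alone would also admit /m/; [-nasal] alone would also admit /l, ʂ, k, ɟ, …/. No other single listed feature picks out exactly this set either, so fewer than two features will not do.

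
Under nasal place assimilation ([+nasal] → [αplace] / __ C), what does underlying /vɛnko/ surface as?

[vɛŋko]

In /vɛnko/, the nasal /n/ precedes /k/, which is [+dorsal]. The nasal assimilates in place, becoming the [+dorsal] nasal /ŋ/. The surface form is [vɛŋko].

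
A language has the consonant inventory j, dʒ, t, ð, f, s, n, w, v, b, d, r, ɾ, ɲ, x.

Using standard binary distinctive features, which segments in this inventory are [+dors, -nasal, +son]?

j, w

Checking each segment against [+dorsal], [-nasal], [+sonorant]: /j/ (palatal glide), /w/ (labial-velar glide) satisfy every feature; every other segment in the inventory fails at least one.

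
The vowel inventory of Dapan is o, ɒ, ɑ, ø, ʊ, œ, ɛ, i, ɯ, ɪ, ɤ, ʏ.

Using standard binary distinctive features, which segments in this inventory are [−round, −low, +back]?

Checking each segment against [−round], [−low], [+back]: /ɯ/ (high back unrounded vowel), /ɤ/ (mid back unrounded tense vowel) satisfy every feature; every other segment in the inventory fails at least one.

ɯ, ɤ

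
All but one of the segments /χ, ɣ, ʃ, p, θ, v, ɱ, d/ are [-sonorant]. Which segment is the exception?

Every segment except /ɱ/ is [-sonorant]. /ɱ/ (labiodental nasal) is [+sonorant], so it is the exception.

ɱ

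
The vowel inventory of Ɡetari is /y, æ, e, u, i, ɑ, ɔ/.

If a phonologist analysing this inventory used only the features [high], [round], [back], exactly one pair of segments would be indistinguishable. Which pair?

e, æ

Both /e/ and /æ/ are [-high], [-round], [-back]. Since the list omits [low] — which does distinguish the mid front unrounded tense vowel from the low front unrounded vowel — this pair collapses; all other pairs remain distinct.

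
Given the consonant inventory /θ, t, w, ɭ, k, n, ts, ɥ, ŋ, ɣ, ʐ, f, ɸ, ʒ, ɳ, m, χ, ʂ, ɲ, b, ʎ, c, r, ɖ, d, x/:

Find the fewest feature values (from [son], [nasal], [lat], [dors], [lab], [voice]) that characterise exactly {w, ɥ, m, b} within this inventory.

[+voice, +lab]

/w, ɥ, m, b/ are all [+voice], [+labial], and no other segment in the inventory matches both values. Dropping any one of them over-generates: [+labial] alone would also admit /f, ɸ/; [+voice] alone would also admit /ɭ, n, ŋ, ɣ, …/. No other single listed feature picks out exactly this set either, so fewer than two features will not do.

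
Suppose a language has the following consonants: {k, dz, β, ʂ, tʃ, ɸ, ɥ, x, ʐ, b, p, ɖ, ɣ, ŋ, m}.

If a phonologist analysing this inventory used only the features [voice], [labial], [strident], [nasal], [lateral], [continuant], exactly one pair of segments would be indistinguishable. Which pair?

/β/ (voiced bilabial fricative) and /ɥ/ (labial-palatal glide) are both [+voice], [+labial], [-strident], [-nasal], [-lateral], [+continuant], so none of the listed features separates them. (They do differ in [sonorant], [round] and [dorsal], which are not among the given features.) Every other pair in the inventory differs on at least one listed feature.

β, ɥ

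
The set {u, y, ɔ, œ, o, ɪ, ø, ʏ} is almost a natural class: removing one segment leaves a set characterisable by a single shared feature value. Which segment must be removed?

[round] groups all but one: /y, ø, œ, ɔ, ʏ, o, u/ share [+round] while /ɪ/ (high front unrounded lax vowel) alone is [−round]. Removing any other segment would not leave a single-feature class that excludes it.

ɪ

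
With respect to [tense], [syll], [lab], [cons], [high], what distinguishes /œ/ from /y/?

/œ/ is the mid front rounded lax vowel and /y/ is the high front rounded tense vowel. Both are [+syllabic], [+labial], [−consonantal]. /œ/ is [−high] while /y/ is [+high]; /œ/ is [−tense] while /y/ is [+tense], so the distinguishing features are [high], [tense].

[high], [tense]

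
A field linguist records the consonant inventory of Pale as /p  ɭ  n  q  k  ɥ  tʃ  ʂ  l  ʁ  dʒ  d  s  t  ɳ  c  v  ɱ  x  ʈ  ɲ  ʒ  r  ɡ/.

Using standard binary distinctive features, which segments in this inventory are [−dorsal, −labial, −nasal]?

ɭ, tʃ, ʂ, l, dʒ, d, s, t, ʈ, ʒ, r

Checking each segment against [−dorsal], [−labial], [−nasal]: /ɭ/ (retroflex lateral approximant), /tʃ/ (voiceless postalveolar affricate), /ʂ/ (voiceless retroflex fricative), /l/ (alveolar lateral approximant), /dʒ/ (voiced postalveolar affricate), /d/ (voiced alveolar stop), among others, satisfy every feature; every other segment in the inventory fails at least one.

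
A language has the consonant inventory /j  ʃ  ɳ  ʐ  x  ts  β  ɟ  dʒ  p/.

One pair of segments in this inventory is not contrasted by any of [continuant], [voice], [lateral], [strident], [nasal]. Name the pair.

j, β

Both /j/ and /β/ are [+continuant], [+voice], [-lateral], [-strident], [-nasal]. Since the list omits [sonorant], [labial] and [dorsal] — which do distinguish the palatal glide from the voiced bilabial fricative — this pair collapses; all other pairs remain distinct.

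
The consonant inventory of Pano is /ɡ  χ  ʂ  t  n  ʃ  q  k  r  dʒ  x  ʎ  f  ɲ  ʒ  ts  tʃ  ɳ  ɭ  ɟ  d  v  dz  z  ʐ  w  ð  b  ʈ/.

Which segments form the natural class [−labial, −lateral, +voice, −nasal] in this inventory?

ɡ, r, dʒ, ʒ, ɟ, d, dz, z, ʐ, ð

Checking each segment against [−labial], [−lateral], [+voice], [−nasal]: /ɡ/ (voiced velar stop), /r/ (alveolar trill), /dʒ/ (voiced postalveolar affricate), /ʒ/ (voiced postalveolar fricative), /ɟ/ (voiced palatal stop), /d/ (voiced alveolar stop), among others, satisfy every feature; every other segment in the inventory fails at least one.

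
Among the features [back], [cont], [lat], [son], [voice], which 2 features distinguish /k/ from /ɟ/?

[voice], [back]

The two segments share [-continuant], [-lateral], [-sonorant]. The only features from the list on which they differ: /k/ is [-voice] while /ɟ/ is [+voice]; /k/ is [+back] while /ɟ/ is [-back].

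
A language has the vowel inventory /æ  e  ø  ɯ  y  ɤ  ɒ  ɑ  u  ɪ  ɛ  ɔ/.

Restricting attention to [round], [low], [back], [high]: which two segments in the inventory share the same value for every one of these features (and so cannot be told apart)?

ɛ, e

Both /ɛ/ and /e/ are [-round], [-low], [-back], [-high]. Since the list omits [tense] — which does distinguish the mid front unrounded lax vowel from the mid front unrounded tense vowel — this pair collapses; all other pairs remain distinct.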